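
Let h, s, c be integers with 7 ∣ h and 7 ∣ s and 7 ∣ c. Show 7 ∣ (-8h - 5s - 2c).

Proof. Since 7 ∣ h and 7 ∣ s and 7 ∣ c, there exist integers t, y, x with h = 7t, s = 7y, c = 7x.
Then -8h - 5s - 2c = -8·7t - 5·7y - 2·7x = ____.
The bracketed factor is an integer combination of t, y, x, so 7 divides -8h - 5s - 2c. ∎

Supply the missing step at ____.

Each term has a factor of 7: -8·7t - 5·7y - 2·7x = 7·(-8t - 2x - 5y).
Since -8t - 2x - 5y is an integer, 7 ∣ (-8h - 5s - 2c).

7(-8t - 2x - 5y)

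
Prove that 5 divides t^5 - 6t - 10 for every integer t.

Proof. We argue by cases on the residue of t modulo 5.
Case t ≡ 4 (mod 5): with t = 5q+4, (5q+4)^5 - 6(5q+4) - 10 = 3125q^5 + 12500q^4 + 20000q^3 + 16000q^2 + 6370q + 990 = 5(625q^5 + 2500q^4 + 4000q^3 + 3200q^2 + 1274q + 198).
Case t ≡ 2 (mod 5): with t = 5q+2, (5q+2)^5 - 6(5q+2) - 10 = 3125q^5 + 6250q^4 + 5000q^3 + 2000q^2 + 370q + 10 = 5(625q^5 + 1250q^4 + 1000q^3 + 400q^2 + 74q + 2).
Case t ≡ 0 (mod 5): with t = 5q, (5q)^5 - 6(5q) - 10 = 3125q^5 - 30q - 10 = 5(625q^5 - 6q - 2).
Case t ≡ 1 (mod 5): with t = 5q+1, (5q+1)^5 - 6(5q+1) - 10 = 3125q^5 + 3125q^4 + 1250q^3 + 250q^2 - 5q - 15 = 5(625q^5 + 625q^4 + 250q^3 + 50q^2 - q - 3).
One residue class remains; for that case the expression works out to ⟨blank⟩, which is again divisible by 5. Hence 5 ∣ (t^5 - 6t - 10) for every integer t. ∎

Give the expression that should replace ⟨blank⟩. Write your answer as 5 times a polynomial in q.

The residues treated are {4, 2, 0, 1}, so the missing case is t ≡ 3 (mod 5); write t = 5q+3.
Then (5q+3)^5 - 6(5q+3) - 10 = 3125q^5 + 9375q^4 + 11250q^3 + 6750q^2 + 1995q + 215 = 5(625q^5 + 1875q^4 + 2250q^3 + 1350q^2 + 399q + 43).

5(625q^5 + 1875q^4 + 2250q^3 + 1350q^2 + 399q + 43)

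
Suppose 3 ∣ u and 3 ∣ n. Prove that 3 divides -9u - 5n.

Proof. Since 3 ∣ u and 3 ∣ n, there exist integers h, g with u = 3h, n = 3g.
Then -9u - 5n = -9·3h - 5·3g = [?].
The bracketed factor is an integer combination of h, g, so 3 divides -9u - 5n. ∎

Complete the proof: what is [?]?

3(-5g - 9h)

Pull the common 3 out of every term: -9·3h - 5·3g = 3(-5g - 9h).
-5g - 9h is an integer, which exhibits the divisibility.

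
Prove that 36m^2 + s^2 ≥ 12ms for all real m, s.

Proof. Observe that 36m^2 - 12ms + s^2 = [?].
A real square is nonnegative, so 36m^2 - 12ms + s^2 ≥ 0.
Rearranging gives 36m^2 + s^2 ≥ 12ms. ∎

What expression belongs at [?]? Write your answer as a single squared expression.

The leading and trailing coefficients are 6^2 and 1^2, and 12 = 2·6·1, so the trinomial is (6m - s)^2.
Hence 36m^2 - 12ms + s^2 ≥ 0.

(6m - s)^2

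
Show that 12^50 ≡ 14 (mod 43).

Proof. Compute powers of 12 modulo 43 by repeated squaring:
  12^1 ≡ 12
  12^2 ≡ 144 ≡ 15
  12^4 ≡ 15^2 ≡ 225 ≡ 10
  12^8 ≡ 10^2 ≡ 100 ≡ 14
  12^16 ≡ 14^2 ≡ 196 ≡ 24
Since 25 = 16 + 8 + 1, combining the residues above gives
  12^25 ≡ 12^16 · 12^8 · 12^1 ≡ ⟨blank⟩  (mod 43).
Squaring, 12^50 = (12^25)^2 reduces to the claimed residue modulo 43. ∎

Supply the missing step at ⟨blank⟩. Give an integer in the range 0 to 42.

Multiply the listed residues: 24 · 14 · 12 = 336 → 4032.
Reducing modulo 43: 4032 = 93·43 + 33, so 12^25 ≡ 33.

33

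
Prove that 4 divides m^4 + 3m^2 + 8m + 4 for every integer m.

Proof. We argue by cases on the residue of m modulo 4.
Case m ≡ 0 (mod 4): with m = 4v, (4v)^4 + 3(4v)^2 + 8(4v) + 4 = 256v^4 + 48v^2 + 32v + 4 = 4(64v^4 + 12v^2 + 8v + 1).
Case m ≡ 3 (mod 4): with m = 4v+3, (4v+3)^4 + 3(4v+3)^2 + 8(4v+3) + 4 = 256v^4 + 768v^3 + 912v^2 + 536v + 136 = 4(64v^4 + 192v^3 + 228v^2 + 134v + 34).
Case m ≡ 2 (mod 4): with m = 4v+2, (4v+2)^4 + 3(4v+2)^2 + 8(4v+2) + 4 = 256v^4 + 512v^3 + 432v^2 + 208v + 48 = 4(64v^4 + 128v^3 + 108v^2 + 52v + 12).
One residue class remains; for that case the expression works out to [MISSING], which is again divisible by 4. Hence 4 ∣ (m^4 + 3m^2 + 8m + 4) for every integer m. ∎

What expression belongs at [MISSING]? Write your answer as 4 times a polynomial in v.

The residues treated are {0, 3, 2}, so the missing case is m ≡ 1 (mod 4); write m = 4v+1.
Then (4v+1)^4 + 3(4v+1)^2 + 8(4v+1) + 4 = 256v^4 + 256v^3 + 144v^2 + 72v + 16 = 4(64v^4 + 64v^3 + 36v^2 + 18v + 4).

4(64v^4 + 64v^3 + 36v^2 + 18v + 4)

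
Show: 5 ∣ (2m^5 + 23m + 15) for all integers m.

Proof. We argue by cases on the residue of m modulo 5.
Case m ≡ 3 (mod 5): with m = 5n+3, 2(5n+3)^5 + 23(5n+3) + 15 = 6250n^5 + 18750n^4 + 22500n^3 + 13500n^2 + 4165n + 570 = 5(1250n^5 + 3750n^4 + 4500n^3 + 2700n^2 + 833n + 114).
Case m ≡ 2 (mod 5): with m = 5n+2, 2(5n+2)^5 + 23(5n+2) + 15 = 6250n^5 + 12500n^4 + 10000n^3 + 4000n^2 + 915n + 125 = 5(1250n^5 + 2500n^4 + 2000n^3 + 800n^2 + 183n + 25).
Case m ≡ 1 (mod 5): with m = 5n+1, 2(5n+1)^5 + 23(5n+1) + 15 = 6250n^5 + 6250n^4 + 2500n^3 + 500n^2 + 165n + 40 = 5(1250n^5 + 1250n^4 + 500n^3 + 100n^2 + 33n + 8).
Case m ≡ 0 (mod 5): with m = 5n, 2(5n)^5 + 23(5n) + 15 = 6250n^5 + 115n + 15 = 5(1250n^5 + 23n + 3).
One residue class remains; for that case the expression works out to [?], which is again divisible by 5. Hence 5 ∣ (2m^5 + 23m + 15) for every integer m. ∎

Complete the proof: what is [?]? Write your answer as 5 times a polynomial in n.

5(1250n^5 + 5000n^4 + 8000n^3 + 6400n^2 + 2583n + 431)

Only m ≡ 4 (mod 5) is unaccounted for. Put m = 5n+4:
2(5n+4)^5 + 23(5n+4) + 15 expands to 6250n^5 + 25000n^4 + 40000n^3 + 32000n^2 + 12915n + 2155,
and factoring out 5 leaves 5(1250n^5 + 5000n^4 + 8000n^3 + 6400n^2 + 2583n + 431).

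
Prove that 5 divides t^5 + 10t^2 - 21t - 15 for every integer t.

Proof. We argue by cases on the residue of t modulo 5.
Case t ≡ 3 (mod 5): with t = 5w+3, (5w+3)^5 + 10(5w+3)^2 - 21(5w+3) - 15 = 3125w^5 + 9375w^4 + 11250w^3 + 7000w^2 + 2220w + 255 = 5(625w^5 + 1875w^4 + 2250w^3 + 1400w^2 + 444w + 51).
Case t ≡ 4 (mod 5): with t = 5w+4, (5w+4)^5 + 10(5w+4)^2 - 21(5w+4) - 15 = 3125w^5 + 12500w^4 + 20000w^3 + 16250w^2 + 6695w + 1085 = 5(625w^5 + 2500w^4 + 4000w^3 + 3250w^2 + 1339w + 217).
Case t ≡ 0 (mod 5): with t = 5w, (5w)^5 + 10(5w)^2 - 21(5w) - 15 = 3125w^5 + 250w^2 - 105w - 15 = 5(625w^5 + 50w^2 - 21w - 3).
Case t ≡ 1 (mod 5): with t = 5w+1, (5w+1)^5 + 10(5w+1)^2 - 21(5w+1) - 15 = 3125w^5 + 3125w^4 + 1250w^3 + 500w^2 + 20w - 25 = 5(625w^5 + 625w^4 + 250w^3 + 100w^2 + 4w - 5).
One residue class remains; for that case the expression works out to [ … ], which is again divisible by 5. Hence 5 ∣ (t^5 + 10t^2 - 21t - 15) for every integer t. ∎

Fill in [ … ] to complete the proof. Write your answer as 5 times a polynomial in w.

5(625w^5 + 1250w^4 + 1000w^3 + 450w^2 + 99w + 3)

Only t ≡ 2 (mod 5) is unaccounted for. Put t = 5w+2:
(5w+2)^5 + 10(5w+2)^2 - 21(5w+2) - 15 expands to 3125w^5 + 6250w^4 + 5000w^3 + 2250w^2 + 495w + 15,
and factoring out 5 leaves 5(625w^5 + 1250w^4 + 1000w^3 + 450w^2 + 99w + 3).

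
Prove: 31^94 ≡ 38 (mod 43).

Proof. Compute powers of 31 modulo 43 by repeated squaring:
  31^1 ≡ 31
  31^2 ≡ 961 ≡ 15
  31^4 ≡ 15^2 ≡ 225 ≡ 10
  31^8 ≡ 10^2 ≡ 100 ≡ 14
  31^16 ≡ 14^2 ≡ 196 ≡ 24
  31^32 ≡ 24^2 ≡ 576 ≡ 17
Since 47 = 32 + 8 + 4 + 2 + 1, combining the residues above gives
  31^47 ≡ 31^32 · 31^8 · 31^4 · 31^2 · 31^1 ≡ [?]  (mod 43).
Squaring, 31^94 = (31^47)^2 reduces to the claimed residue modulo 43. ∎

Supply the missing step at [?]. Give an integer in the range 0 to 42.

9

Multiply the listed residues: 17 · 14 · 10 · 15 · 31 = 238 → 2380 → 35700 → 1106700.
Reducing modulo 43: 1106700 = 25737·43 + 9, so 31^47 ≡ 9.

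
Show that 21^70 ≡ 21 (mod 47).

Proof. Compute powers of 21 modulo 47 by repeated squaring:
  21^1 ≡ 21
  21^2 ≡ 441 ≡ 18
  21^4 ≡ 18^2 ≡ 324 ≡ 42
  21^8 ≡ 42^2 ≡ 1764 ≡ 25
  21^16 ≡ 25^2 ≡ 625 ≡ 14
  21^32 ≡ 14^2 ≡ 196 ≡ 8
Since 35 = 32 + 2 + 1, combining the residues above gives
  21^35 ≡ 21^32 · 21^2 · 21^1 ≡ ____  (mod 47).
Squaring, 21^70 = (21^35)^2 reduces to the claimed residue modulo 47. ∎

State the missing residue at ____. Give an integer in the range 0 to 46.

21^32 · 21^2 · 21^1 ≡ 8 · 18 · 21 = 3024.
3024 mod 47 = 16, so 21^35 ≡ 16 (mod 47).

16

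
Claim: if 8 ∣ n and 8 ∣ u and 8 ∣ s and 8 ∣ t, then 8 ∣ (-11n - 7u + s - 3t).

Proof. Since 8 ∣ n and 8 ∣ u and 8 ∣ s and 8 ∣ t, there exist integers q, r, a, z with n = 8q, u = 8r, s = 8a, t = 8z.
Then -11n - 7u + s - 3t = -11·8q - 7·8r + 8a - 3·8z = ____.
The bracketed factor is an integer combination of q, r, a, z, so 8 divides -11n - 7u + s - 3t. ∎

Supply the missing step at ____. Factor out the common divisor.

Each term has a factor of 8: -11·8q - 7·8r + 8a - 3·8z = 8·(a - 11q - 7r - 3z).
Since a - 11q - 7r - 3z is an integer, 8 ∣ (-11n - 7u + s - 3t).

8(a - 11q - 7r - 3z)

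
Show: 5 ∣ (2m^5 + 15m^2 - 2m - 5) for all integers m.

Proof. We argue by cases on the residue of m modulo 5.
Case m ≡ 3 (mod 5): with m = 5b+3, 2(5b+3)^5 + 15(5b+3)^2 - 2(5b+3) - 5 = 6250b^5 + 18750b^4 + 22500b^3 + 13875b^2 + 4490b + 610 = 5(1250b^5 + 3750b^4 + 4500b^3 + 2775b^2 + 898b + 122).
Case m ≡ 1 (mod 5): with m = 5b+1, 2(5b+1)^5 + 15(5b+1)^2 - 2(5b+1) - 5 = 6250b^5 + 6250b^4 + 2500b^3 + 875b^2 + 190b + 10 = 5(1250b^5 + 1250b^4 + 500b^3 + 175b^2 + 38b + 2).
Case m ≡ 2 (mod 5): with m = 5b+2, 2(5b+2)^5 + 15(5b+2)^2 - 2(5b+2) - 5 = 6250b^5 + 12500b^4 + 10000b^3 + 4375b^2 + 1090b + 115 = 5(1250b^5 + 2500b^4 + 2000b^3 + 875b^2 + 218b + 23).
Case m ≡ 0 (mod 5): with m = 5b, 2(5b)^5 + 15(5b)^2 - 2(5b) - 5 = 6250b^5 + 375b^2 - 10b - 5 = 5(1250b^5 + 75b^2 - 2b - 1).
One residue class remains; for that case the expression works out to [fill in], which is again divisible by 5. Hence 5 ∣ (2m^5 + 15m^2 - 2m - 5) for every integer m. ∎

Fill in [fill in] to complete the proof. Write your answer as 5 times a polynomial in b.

Only m ≡ 4 (mod 5) is unaccounted for. Put m = 5b+4:
2(5b+4)^5 + 15(5b+4)^2 - 2(5b+4) - 5 expands to 6250b^5 + 25000b^4 + 40000b^3 + 32375b^2 + 13390b + 2275,
and factoring out 5 leaves 5(1250b^5 + 5000b^4 + 8000b^3 + 6475b^2 + 2678b + 455).

5(1250b^5 + 5000b^4 + 8000b^3 + 6475b^2 + 2678b + 455)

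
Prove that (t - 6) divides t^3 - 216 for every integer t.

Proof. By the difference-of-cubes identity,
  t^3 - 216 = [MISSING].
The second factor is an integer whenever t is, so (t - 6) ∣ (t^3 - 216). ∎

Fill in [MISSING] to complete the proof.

(t - 6)(t^2 + 6t + 36)

a^3 - b^3 = (a - b)(a^2 + ab + b^2). With a = t, b = 6:
t^3 - 216 = (t - 6)(t^2 + 6t + 36).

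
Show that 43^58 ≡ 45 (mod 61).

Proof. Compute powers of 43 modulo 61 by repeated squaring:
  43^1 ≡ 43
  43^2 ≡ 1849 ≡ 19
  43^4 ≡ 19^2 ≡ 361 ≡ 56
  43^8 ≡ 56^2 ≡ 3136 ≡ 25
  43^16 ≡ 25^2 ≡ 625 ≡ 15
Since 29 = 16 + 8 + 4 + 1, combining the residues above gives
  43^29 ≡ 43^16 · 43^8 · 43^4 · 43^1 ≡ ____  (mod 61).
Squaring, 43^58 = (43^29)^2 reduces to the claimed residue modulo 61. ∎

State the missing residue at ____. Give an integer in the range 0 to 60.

43^16 · 43^8 · 43^4 · 43^1 ≡ 15 · 25 · 56 · 43 = 903000.
903000 mod 61 = 17, so 43^29 ≡ 17 (mod 61).

17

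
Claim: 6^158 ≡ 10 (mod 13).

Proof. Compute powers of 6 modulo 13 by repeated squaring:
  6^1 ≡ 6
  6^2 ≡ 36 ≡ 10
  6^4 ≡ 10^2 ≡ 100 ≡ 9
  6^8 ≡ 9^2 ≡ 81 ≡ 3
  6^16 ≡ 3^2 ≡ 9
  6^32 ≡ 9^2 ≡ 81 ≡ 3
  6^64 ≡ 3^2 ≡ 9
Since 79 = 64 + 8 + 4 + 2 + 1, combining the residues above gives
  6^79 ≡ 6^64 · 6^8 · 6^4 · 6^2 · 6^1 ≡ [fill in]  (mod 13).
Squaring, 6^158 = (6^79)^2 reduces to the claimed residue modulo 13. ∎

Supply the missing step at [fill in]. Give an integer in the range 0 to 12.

Multiply the listed residues: 9 · 3 · 9 · 10 · 6 = 27 → 243 → 2430 → 14580.
Reducing modulo 13: 14580 = 1121·13 + 7, so 6^79 ≡ 7.

7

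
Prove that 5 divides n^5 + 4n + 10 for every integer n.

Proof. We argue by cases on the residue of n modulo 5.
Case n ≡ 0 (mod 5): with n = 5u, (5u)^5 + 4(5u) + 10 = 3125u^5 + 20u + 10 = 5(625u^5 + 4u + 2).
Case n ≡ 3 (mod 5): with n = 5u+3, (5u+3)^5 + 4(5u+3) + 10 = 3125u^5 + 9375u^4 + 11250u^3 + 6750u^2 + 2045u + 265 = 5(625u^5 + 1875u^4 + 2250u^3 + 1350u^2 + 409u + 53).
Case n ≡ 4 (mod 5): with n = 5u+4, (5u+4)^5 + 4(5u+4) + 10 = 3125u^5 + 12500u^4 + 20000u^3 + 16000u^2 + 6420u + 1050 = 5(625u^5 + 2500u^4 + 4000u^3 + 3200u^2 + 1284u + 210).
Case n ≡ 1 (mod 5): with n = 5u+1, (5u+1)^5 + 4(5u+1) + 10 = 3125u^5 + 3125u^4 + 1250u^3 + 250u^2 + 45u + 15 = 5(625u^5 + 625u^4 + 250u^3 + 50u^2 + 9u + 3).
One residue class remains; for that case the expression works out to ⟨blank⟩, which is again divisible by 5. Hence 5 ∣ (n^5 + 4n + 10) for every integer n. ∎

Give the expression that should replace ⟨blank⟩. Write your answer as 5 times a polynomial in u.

The residues treated are {0, 3, 4, 1}, so the missing case is n ≡ 2 (mod 5); write n = 5u+2.
Then (5u+2)^5 + 4(5u+2) + 10 = 3125u^5 + 6250u^4 + 5000u^3 + 2000u^2 + 420u + 50 = 5(625u^5 + 1250u^4 + 1000u^3 + 400u^2 + 84u + 10).

5(625u^5 + 1250u^4 + 1000u^3 + 400u^2 + 84u + 10)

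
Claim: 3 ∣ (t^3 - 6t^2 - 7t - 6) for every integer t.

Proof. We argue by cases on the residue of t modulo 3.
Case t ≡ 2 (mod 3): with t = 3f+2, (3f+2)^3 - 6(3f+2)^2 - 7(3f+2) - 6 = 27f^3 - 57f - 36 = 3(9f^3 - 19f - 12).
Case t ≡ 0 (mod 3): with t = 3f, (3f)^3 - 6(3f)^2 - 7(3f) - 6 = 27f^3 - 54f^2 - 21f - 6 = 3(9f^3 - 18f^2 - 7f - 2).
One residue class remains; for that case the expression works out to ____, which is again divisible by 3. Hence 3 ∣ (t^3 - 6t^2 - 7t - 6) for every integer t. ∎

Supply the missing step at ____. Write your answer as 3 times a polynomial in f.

The residues treated are {2, 0}, so the missing case is t ≡ 1 (mod 3); write t = 3f+1.
Then (3f+1)^3 - 6(3f+1)^2 - 7(3f+1) - 6 = 27f^3 - 27f^2 - 48f - 18 = 3(9f^3 - 9f^2 - 16f - 6).

3(9f^3 - 9f^2 - 16f - 6)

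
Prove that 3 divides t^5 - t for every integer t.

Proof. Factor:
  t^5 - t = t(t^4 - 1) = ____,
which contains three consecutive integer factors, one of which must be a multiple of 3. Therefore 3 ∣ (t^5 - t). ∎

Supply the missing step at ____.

t^4 - 1 = (t^2 - 1)(t^2 + 1), and t^2 - 1 = (t-1)(t+1).
So t(t^4 - 1) = (t - 1)t(t + 1)(t^2 + 1).

(t - 1)t(t + 1)(t^2 + 1)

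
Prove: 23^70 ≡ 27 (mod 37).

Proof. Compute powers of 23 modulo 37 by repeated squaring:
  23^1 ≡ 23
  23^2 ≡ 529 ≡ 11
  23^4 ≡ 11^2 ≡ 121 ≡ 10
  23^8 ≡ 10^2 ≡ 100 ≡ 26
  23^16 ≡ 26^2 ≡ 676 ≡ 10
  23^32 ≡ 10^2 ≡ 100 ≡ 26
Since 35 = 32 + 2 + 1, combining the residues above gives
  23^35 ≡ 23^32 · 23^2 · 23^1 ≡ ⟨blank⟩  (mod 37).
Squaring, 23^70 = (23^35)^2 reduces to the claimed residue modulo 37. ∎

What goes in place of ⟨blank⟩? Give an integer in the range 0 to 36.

23^32 · 23^2 · 23^1 ≡ 26 · 11 · 23 = 6578.
6578 mod 37 = 29, so 23^35 ≡ 29 (mod 37).

29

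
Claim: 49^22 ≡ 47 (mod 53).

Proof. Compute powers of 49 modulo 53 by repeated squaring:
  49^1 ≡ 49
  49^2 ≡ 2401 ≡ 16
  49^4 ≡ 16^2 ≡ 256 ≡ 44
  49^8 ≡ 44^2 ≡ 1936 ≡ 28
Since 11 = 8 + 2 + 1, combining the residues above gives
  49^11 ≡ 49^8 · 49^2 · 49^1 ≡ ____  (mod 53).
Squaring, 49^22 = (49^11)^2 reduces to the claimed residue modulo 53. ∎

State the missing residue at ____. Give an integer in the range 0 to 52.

Multiply the listed residues: 28 · 16 · 49 = 448 → 21952.
Reducing modulo 53: 21952 = 414·53 + 10, so 49^11 ≡ 10.

10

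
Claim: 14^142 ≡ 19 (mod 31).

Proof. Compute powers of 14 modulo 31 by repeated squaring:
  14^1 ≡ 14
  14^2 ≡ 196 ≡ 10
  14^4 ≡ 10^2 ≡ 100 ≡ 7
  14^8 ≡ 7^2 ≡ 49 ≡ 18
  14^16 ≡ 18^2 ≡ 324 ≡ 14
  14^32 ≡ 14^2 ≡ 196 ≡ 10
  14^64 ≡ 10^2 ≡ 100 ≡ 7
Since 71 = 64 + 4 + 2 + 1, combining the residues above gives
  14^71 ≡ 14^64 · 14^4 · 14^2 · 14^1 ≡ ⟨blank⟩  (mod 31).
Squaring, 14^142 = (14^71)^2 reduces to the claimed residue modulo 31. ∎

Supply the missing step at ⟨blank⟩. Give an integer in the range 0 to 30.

9

Multiply the listed residues: 7 · 7 · 10 · 14 = 49 → 490 → 6860.
Reducing modulo 31: 6860 = 221·31 + 9, so 14^71 ≡ 9.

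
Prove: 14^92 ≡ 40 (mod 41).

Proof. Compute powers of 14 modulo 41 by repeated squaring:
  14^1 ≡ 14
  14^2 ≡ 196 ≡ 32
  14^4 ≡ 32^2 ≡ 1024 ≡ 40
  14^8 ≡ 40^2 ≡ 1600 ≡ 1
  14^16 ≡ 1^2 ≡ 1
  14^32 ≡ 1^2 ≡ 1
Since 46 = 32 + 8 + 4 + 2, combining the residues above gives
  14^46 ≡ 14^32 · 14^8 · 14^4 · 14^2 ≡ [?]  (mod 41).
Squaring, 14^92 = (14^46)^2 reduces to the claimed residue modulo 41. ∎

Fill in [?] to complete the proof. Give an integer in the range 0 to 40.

14^32 · 14^8 · 14^4 · 14^2 ≡ 1 · 1 · 40 · 32 = 1280.
1280 mod 41 = 9, so 14^46 ≡ 9 (mod 41).

9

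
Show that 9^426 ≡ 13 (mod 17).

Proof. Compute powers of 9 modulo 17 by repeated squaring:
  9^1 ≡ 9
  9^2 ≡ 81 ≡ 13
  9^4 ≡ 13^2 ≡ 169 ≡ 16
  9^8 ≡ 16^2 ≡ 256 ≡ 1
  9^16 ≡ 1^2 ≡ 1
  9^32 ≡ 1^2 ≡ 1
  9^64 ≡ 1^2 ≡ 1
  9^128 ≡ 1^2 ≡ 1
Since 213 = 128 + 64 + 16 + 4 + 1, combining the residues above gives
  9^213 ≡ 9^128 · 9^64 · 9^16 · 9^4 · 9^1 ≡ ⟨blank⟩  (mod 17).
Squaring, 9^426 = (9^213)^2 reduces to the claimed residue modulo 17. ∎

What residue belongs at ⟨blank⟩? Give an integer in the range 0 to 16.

Multiply the listed residues: 1 · 1 · 1 · 16 · 9 = 1 → 1 → 16 → 144.
Reducing modulo 17: 144 = 8·17 + 8, so 9^213 ≡ 8.

8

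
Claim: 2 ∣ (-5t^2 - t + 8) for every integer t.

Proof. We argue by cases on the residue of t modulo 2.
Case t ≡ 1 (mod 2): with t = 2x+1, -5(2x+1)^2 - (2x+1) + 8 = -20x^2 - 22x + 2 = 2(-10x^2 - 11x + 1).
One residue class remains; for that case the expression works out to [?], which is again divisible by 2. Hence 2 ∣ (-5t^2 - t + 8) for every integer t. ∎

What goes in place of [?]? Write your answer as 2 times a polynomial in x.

2(-10x^2 - x + 4)

Only t ≡ 0 (mod 2) is unaccounted for. Put t = 2x:
-5(2x)^2 - (2x) + 8 expands to -20x^2 - 2x + 8,
and factoring out 2 leaves 2(-10x^2 - x + 4).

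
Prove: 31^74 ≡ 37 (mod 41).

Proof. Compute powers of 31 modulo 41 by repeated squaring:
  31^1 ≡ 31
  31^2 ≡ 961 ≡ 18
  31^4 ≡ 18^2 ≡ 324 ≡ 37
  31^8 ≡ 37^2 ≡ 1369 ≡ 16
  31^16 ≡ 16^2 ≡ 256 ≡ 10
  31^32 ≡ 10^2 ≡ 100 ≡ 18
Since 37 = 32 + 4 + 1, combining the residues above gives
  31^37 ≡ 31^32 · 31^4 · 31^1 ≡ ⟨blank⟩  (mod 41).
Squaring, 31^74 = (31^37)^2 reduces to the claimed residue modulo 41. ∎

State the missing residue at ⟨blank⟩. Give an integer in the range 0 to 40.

Multiply the listed residues: 18 · 37 · 31 = 666 → 20646.
Reducing modulo 41: 20646 = 503·41 + 23, so 31^37 ≡ 23.

23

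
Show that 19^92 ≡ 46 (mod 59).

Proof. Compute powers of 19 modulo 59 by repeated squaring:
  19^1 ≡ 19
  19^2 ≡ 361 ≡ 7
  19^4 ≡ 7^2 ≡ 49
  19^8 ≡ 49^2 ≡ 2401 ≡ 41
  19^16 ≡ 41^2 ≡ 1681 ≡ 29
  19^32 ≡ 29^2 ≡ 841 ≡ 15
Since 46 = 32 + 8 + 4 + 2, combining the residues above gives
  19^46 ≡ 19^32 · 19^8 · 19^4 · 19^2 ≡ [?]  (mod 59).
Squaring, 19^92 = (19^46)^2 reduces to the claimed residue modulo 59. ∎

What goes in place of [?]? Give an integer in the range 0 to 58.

20

Multiply the listed residues: 15 · 41 · 49 · 7 = 615 → 30135 → 210945.
Reducing modulo 59: 210945 = 3575·59 + 20, so 19^46 ≡ 20.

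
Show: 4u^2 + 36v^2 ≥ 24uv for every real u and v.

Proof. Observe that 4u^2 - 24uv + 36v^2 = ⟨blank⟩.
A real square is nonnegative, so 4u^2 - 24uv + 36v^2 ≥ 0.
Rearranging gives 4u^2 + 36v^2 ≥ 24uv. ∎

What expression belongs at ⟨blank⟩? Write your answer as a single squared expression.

The leading and trailing coefficients are 2^2 and 6^2, and 24 = 2·2·6, so the trinomial is (2u - 6v)^2.
Hence 4u^2 - 24uv + 36v^2 ≥ 0.

(2u - 6v)^2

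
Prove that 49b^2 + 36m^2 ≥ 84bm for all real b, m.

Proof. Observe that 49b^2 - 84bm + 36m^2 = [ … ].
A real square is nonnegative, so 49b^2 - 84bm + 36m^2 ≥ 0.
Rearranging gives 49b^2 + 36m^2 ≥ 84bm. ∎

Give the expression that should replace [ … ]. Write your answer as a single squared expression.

The leading and trailing coefficients are 7^2 and 6^2, and 84 = 2·7·6, so the trinomial is (7b - 6m)^2.
Hence 49b^2 - 84bm + 36m^2 ≥ 0.

(7b - 6m)^2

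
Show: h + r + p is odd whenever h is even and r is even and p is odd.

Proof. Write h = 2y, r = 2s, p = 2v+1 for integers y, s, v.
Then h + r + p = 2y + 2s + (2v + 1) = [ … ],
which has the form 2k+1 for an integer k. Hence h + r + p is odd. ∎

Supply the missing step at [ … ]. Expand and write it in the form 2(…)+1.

2(s + v + y) + 1

2y + 2s + (2v + 1) = 2s + 2v + 2y + 1
= 2(s + v + y) + 1.
Since s + v + y is an integer, the sum is of the form 2k+1 for an integer k.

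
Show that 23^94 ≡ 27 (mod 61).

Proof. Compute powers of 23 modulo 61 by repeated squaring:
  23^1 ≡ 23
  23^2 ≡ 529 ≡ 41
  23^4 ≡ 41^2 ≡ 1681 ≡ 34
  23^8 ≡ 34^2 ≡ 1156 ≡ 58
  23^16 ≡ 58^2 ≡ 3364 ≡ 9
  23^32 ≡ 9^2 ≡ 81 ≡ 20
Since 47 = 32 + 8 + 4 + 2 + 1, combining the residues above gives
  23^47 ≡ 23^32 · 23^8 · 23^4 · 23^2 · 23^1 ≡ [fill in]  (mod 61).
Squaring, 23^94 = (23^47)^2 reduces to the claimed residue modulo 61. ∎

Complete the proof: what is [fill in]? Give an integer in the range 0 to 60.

Multiply the listed residues: 20 · 58 · 34 · 41 · 23 = 1160 → 39440 → 1617040 → 37191920.
Reducing modulo 61: 37191920 = 609703·61 + 37, so 23^47 ≡ 37.

37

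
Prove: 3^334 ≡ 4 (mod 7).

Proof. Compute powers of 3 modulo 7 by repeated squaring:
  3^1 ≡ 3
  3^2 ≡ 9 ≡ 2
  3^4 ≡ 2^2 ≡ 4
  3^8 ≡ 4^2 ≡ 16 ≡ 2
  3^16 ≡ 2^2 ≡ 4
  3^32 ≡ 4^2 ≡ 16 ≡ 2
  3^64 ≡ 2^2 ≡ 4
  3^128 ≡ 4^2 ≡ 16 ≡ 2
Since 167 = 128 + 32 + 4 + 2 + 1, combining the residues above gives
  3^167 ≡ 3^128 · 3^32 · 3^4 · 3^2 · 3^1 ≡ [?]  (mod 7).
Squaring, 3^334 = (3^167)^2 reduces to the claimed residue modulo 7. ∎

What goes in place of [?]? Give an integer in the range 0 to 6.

3^128 · 3^32 · 3^4 · 3^2 · 3^1 ≡ 2 · 2 · 4 · 2 · 3 = 96.
96 mod 7 = 5, so 3^167 ≡ 5 (mod 7).

5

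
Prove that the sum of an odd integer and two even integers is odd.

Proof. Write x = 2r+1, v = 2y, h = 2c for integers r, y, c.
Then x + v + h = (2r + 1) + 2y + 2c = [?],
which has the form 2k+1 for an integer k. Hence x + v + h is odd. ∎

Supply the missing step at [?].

(2r + 1) + 2y + 2c = 2c + 2r + 2y + 1
= 2(c + r + y) + 1.
Since c + r + y is an integer, the sum is of the form 2k+1 for an integer k.

2(c + r + y) + 1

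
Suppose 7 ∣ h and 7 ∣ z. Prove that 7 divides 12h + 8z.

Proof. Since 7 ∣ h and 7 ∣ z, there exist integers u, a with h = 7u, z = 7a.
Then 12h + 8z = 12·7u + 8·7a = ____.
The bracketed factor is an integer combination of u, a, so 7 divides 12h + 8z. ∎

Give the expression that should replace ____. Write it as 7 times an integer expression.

7(8a + 12u)

Each term has a factor of 7: 12·7u + 8·7a = 7·(8a + 12u).
Since 8a + 12u is an integer, 7 ∣ (12h + 8z).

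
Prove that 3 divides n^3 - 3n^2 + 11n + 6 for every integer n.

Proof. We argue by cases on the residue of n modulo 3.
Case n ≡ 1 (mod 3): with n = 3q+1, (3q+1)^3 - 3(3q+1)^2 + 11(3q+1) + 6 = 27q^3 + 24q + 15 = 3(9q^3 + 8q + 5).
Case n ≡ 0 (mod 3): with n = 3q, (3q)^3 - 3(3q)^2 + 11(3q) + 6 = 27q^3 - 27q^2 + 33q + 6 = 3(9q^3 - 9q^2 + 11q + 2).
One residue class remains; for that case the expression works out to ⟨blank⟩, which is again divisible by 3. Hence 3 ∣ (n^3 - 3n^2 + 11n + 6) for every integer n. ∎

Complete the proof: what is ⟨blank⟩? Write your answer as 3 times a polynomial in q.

Only n ≡ 2 (mod 3) is unaccounted for. Put n = 3q+2:
(3q+2)^3 - 3(3q+2)^2 + 11(3q+2) + 6 expands to 27q^3 + 27q^2 + 33q + 24,
and factoring out 3 leaves 3(9q^3 + 9q^2 + 11q + 8).

3(9q^3 + 9q^2 + 11q + 8)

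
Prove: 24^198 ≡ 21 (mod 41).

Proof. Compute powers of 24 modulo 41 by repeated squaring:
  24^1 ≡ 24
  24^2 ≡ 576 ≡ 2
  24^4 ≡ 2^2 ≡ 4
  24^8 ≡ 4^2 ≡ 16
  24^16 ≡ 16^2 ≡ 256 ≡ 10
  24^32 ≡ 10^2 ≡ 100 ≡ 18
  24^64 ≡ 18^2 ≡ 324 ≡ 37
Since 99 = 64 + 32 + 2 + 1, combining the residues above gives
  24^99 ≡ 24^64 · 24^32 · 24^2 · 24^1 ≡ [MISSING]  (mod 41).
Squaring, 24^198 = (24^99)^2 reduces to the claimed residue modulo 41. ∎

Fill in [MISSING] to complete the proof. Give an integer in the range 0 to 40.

29

24^64 · 24^32 · 24^2 · 24^1 ≡ 37 · 18 · 2 · 24 = 31968.
31968 mod 41 = 29, so 24^99 ≡ 29 (mod 41).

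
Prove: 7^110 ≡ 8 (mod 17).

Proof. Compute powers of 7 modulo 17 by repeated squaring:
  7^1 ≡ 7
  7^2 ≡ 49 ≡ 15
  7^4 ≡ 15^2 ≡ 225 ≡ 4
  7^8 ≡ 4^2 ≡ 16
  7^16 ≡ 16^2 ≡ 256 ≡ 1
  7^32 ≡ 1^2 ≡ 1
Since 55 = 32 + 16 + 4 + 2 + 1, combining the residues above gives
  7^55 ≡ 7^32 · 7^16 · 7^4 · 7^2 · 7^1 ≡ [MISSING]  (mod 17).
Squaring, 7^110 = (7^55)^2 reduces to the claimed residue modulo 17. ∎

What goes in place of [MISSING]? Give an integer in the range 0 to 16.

7^32 · 7^16 · 7^4 · 7^2 · 7^1 ≡ 1 · 1 · 4 · 15 · 7 = 420.
420 mod 17 = 12, so 7^55 ≡ 12 (mod 17).

12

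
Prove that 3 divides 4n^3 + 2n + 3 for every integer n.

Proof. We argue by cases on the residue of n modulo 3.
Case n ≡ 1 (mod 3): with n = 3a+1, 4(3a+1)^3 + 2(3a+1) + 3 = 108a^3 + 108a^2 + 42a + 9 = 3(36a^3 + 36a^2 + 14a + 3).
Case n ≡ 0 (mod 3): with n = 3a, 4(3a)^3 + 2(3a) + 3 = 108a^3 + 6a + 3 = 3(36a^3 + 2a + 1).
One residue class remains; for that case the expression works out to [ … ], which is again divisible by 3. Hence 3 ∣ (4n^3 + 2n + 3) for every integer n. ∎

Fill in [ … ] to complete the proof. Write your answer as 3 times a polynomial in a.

Only n ≡ 2 (mod 3) is unaccounted for. Put n = 3a+2:
4(3a+2)^3 + 2(3a+2) + 3 expands to 108a^3 + 216a^2 + 150a + 39,
and factoring out 3 leaves 3(36a^3 + 72a^2 + 50a + 13).

3(36a^3 + 72a^2 + 50a + 13)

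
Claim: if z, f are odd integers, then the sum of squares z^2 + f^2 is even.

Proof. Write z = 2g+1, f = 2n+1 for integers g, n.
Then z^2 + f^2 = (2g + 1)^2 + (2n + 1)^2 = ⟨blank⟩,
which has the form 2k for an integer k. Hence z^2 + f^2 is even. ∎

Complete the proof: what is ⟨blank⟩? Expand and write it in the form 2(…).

2(2g^2 + 2g + 2n^2 + 2n + 1)

(2g + 1)^2 + (2n + 1)^2 = 4g^2 + 4g + 4n^2 + 4n + 2
= 2(2g^2 + 2g + 2n^2 + 2n + 1).
Since 2g^2 + 2g + 2n^2 + 2n + 1 is an integer, the sum of squares is of the form 2k for an integer k.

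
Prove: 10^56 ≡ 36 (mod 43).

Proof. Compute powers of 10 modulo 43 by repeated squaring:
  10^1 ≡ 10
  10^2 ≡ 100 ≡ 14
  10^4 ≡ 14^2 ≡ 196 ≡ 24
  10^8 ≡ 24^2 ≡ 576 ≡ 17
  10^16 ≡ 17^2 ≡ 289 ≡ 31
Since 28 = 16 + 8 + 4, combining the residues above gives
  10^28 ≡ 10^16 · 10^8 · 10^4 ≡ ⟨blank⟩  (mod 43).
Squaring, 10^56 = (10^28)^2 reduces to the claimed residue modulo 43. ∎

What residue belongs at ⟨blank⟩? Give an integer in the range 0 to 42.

10^16 · 10^8 · 10^4 ≡ 31 · 17 · 24 = 12648.
12648 mod 43 = 6, so 10^28 ≡ 6 (mod 43).

6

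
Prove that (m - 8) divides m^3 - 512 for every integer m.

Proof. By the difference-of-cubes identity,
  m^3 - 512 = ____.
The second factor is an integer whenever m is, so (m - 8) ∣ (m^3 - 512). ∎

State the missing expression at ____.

a^3 - b^3 = (a - b)(a^2 + ab + b^2). With a = m, b = 8:
m^3 - 512 = (m - 8)(m^2 + 8m + 64).

(m - 8)(m^2 + 8m + 64)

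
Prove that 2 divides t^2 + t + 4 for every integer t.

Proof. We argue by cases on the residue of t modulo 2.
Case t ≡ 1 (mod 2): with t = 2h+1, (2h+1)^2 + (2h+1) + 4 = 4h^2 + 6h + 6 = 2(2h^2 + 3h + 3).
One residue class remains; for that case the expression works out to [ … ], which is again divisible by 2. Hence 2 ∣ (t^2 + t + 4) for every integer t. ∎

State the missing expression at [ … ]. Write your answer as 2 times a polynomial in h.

2(2h^2 + h + 2)

Only t ≡ 0 (mod 2) is unaccounted for. Put t = 2h:
(2h)^2 + (2h) + 4 expands to 4h^2 + 2h + 4,
and factoring out 2 leaves 2(2h^2 + h + 2).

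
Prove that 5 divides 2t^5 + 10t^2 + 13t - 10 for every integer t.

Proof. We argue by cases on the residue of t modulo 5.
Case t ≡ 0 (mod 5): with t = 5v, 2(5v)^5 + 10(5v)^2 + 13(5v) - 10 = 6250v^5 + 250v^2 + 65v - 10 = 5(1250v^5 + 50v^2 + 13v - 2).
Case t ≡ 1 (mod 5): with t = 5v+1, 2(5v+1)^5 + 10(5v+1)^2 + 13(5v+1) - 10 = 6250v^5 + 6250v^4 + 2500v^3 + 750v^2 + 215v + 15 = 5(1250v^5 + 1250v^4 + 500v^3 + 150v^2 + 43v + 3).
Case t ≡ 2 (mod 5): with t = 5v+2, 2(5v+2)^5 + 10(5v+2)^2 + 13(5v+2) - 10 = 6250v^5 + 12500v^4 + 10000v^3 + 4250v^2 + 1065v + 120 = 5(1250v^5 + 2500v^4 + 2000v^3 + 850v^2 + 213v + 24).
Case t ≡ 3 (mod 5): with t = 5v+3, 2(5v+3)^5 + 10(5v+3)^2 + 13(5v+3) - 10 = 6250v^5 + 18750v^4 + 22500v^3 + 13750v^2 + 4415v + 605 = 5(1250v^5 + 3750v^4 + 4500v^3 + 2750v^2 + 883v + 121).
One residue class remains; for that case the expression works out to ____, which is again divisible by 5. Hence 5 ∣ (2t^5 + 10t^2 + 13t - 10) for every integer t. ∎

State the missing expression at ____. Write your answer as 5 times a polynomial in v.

The residues treated are {0, 1, 2, 3}, so the missing case is t ≡ 4 (mod 5); write t = 5v+4.
Then 2(5v+4)^5 + 10(5v+4)^2 + 13(5v+4) - 10 = 6250v^5 + 25000v^4 + 40000v^3 + 32250v^2 + 13265v + 2250 = 5(1250v^5 + 5000v^4 + 8000v^3 + 6450v^2 + 2653v + 450).

5(1250v^5 + 5000v^4 + 8000v^3 + 6450v^2 + 2653v + 450)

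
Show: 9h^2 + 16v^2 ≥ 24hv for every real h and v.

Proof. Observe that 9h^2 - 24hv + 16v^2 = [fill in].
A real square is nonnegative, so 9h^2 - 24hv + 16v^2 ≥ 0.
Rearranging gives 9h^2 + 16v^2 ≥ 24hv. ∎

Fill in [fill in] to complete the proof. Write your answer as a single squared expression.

(3h - 4v)^2

The leading and trailing coefficients are 3^2 and 4^2, and 24 = 2·3·4, so the trinomial is (3h - 4v)^2.
Hence 9h^2 - 24hv + 16v^2 ≥ 0.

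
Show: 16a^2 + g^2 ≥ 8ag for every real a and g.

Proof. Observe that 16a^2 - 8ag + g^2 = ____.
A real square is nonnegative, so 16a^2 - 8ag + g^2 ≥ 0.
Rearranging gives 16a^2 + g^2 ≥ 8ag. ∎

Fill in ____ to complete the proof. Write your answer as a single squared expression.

(4a - g)^2

16a^2 - 8ag + g^2 is a perfect-square trinomial: the outer terms are (4a)^2 and (g)^2, and the cross term is -2·4a·g.
So 16a^2 - 8ag + g^2 = (4a - g)^2 ≥ 0.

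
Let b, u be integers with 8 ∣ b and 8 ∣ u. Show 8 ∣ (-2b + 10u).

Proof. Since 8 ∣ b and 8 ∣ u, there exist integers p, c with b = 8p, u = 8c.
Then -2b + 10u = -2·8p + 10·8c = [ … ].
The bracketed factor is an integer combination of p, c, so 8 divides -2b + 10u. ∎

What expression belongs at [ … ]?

8(10c - 2p)

Pull the common 8 out of every term: -2·8p + 10·8c = 8(10c - 2p).
10c - 2p is an integer, which exhibits the divisibility.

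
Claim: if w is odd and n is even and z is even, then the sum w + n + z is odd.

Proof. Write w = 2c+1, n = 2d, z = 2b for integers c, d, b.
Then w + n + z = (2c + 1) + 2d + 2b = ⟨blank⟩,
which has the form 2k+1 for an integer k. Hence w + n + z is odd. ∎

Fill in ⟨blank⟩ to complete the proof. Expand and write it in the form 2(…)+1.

2(b + c + d) + 1

(2c + 1) + 2d + 2b = 2b + 2c + 2d + 1
= 2(b + c + d) + 1.
Since b + c + d is an integer, the sum is of the form 2k+1 for an integer k.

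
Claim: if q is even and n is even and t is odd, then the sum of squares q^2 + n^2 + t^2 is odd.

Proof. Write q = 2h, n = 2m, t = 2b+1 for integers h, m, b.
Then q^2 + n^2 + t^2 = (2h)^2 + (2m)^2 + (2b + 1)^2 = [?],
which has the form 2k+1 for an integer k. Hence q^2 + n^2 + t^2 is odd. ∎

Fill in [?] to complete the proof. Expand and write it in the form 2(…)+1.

Expanding: (2h)^2 + (2m)^2 + (2b + 1)^2 = 4b^2 + 4b + 4h^2 + 4m^2 + 1.
Every term except the constant is even, so this is 2(2b^2 + 2b + 2h^2 + 2m^2) + 1,
and 2b^2 + 2b + 2h^2 + 2m^2 ∈ ℤ gives the required form.

2(2b^2 + 2b + 2h^2 + 2m^2) + 1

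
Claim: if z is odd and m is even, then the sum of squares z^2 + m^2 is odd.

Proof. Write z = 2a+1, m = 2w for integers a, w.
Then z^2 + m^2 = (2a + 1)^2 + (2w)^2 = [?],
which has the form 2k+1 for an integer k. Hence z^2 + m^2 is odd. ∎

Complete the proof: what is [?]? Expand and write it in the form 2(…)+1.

2(2a^2 + 2a + 2w^2) + 1

Expanding: (2a + 1)^2 + (2w)^2 = 4a^2 + 4a + 4w^2 + 1.
Every term except the constant is even, so this is 2(2a^2 + 2a + 2w^2) + 1,
and 2a^2 + 2a + 2w^2 ∈ ℤ gives the required form.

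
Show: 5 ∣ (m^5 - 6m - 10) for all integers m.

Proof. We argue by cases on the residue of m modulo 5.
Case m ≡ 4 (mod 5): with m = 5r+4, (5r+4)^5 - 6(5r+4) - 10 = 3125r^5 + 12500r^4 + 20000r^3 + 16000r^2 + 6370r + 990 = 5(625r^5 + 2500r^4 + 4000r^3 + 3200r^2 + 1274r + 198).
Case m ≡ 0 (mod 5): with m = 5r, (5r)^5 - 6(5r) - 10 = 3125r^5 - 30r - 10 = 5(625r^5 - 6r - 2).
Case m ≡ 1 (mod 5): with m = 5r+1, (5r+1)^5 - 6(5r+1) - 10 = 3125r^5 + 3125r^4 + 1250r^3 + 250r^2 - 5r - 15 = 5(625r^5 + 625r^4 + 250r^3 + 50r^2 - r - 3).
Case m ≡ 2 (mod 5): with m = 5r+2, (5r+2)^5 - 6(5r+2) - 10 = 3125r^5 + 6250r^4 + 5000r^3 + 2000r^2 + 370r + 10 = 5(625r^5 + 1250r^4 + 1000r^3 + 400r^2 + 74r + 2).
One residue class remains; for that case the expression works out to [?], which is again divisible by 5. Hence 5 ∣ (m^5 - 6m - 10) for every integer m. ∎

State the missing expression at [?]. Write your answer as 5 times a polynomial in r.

Only m ≡ 3 (mod 5) is unaccounted for. Put m = 5r+3:
(5r+3)^5 - 6(5r+3) - 10 expands to 3125r^5 + 9375r^4 + 11250r^3 + 6750r^2 + 1995r + 215,
and factoring out 5 leaves 5(625r^5 + 1875r^4 + 2250r^3 + 1350r^2 + 399r + 43).

5(625r^5 + 1875r^4 + 2250r^3 + 1350r^2 + 399r + 43)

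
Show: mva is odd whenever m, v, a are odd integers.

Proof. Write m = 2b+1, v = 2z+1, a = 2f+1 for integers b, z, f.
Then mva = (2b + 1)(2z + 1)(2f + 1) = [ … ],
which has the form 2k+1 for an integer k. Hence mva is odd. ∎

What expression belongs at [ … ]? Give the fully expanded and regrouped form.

Expanding: (2b + 1)(2z + 1)(2f + 1) = 8bfz + 4bf + 4bz + 2b + 4fz + 2f + 2z + 1.
Every term except the constant is even, so this is 2(4bfz + 2bf + 2bz + b + 2fz + f + z) + 1,
and 4bfz + 2bf + 2bz + b + 2fz + f + z ∈ ℤ gives the required form.

2(4bfz + 2bf + 2bz + b + 2fz + f + z) + 1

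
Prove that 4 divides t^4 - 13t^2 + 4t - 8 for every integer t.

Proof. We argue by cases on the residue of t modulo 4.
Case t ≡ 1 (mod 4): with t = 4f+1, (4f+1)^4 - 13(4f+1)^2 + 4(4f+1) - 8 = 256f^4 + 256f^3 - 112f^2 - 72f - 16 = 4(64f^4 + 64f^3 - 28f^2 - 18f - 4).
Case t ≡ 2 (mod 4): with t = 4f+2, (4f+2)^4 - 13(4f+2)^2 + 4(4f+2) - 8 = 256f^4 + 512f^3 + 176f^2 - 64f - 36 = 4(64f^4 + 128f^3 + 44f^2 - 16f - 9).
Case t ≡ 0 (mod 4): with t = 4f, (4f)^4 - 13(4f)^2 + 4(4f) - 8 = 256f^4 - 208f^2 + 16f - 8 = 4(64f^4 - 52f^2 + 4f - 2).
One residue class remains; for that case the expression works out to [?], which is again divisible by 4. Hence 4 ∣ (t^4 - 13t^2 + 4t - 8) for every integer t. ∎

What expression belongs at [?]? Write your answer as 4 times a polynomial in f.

4(64f^4 + 192f^3 + 164f^2 + 34f - 8)

Only t ≡ 3 (mod 4) is unaccounted for. Put t = 4f+3:
(4f+3)^4 - 13(4f+3)^2 + 4(4f+3) - 8 expands to 256f^4 + 768f^3 + 656f^2 + 136f - 32,
and factoring out 4 leaves 4(64f^4 + 192f^3 + 164f^2 + 34f - 8).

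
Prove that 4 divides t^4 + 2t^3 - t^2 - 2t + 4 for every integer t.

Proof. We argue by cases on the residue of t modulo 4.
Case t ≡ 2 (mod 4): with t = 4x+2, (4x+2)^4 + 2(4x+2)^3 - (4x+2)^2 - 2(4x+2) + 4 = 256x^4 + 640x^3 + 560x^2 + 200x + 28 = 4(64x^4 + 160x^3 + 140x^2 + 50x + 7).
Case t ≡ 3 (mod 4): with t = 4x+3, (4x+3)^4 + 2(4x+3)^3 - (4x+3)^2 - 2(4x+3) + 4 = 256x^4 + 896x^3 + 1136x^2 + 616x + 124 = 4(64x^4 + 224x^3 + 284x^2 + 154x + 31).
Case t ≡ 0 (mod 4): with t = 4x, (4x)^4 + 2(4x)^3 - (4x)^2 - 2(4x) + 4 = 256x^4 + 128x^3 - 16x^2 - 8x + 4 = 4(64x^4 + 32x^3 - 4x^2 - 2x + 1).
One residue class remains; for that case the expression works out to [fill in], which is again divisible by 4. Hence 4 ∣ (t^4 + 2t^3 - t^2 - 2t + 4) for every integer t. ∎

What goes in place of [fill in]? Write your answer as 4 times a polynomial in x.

4(64x^4 + 96x^3 + 44x^2 + 6x + 1)

The residues treated are {2, 3, 0}, so the missing case is t ≡ 1 (mod 4); write t = 4x+1.
Then (4x+1)^4 + 2(4x+1)^3 - (4x+1)^2 - 2(4x+1) + 4 = 256x^4 + 384x^3 + 176x^2 + 24x + 4 = 4(64x^4 + 96x^3 + 44x^2 + 6x + 1).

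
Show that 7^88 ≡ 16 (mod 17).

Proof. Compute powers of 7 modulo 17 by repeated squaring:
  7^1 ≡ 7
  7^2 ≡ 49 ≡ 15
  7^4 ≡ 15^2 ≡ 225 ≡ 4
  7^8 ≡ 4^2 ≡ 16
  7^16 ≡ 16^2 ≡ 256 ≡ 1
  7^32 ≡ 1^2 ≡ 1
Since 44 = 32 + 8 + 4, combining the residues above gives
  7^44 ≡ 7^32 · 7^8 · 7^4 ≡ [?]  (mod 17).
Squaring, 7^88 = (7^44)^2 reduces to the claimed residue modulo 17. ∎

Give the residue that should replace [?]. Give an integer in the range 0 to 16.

13

7^32 · 7^8 · 7^4 ≡ 1 · 16 · 4 = 64.
64 mod 17 = 13, so 7^44 ≡ 13 (mod 17).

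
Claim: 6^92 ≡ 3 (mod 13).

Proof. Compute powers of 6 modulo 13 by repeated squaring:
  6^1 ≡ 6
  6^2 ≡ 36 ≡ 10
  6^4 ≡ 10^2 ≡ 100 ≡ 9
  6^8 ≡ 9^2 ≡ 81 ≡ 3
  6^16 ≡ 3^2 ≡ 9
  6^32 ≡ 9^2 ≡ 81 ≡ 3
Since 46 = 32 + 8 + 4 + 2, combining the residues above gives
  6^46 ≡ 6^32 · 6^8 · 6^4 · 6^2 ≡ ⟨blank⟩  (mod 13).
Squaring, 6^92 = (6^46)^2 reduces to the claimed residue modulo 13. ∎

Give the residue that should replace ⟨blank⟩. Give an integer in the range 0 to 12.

4

Multiply the listed residues: 3 · 3 · 9 · 10 = 9 → 81 → 810.
Reducing modulo 13: 810 = 62·13 + 4, so 6^46 ≡ 4.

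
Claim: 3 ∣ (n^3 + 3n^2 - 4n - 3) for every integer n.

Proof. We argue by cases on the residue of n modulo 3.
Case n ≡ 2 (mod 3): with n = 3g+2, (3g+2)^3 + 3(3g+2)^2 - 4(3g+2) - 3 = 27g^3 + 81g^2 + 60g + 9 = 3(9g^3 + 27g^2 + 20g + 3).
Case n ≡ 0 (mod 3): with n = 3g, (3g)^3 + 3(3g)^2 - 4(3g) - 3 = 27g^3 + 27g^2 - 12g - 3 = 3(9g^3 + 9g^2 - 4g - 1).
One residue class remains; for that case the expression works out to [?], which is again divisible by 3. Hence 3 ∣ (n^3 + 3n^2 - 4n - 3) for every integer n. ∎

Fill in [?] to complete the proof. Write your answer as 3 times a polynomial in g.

3(9g^3 + 18g^2 + 5g - 1)

The residues treated are {2, 0}, so the missing case is n ≡ 1 (mod 3); write n = 3g+1.
Then (3g+1)^3 + 3(3g+1)^2 - 4(3g+1) - 3 = 27g^3 + 54g^2 + 15g - 3 = 3(9g^3 + 18g^2 + 5g - 1).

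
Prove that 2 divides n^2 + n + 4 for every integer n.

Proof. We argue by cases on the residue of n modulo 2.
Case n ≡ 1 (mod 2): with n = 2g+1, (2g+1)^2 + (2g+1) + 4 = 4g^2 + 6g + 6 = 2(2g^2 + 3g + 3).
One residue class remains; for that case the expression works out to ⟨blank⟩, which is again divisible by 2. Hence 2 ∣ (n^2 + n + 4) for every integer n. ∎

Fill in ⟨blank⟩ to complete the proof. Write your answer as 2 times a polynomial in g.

2(2g^2 + g + 2)

Only n ≡ 0 (mod 2) is unaccounted for. Put n = 2g:
(2g)^2 + (2g) + 4 expands to 4g^2 + 2g + 4,
and factoring out 2 leaves 2(2g^2 + g + 2).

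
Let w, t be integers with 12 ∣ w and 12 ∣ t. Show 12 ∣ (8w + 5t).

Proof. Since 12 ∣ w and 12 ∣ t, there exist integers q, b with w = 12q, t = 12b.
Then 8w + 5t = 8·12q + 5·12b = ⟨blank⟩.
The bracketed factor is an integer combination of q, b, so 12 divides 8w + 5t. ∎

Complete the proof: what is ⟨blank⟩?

Pull the common 12 out of every term: 8·12q + 5·12b = 12(5b + 8q).
5b + 8q is an integer, which exhibits the divisibility.

12(5b + 8q)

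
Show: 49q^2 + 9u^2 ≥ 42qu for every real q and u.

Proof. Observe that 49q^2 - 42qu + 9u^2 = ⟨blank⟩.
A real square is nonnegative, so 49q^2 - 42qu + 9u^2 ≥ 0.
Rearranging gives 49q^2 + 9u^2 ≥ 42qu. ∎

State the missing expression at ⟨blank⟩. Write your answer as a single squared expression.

(7q - 3u)^2

49q^2 - 42qu + 9u^2 is a perfect-square trinomial: the outer terms are (7q)^2 and (3u)^2, and the cross term is -2·7q·3u.
So 49q^2 - 42qu + 9u^2 = (7q - 3u)^2 ≥ 0.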